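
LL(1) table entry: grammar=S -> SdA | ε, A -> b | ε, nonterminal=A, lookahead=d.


For [A, d]: ε is nullable and 'd' ∈ FOLLOW(A)
Entry: A -> ε


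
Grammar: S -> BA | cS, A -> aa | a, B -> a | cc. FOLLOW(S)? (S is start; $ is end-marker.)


$ ∈ FOLLOW(S). For each A -> αBβ: add FIRST(β)\{ε} to FOLLOW(B); if β nullable, add FOLLOW(A).
FOLLOW(S) = {$}


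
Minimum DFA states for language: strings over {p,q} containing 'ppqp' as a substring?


KMP-style automaton: 4 progress states + 1 absorbing accept = 5
Minimal DFA: 5 states


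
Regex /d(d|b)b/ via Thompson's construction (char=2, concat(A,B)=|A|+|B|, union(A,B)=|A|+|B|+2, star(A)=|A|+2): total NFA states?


Syntax tree has 4 char leaf(s), 1 union(s), 0 star(s)
chars contribute 4×2 = 8; each union adds +2; each star adds +2
Total: 8 + 2 + 0 = 10 states


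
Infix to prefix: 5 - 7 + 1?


left-to-right (same/higher precedence on left): tree is (+ (- 5 7) 1)
Prefix: + - 5 7 1


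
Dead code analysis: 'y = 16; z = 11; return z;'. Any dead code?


y is assigned but never read
Dead: 'y = 16'


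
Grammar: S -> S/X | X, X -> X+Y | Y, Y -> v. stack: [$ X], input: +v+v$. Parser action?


shift '+' to continue X -> X+Y
Action: shift


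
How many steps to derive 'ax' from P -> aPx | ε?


Derivation: P => aPx => ax
Steps: 2


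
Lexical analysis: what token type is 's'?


Pattern: letter/underscore followed by alphanumerics, not a keyword
Type: IDENTIFIER


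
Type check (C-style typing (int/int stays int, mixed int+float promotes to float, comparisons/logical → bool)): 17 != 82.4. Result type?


Operand types: int != float
Rule: comparison yields bool
Result type: bool


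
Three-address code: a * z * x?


Break into single-operator statements:
t1 = a * z
t2 = t1 * x


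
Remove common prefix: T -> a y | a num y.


Common prefix: 'a'
Factored: T -> a T', T' -> y | num y


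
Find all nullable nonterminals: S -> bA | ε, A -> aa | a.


A nonterminal is nullable iff some alternative derives ε (directly, or every symbol in it is nullable)
Nullable: {S}


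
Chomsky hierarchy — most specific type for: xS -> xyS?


LHS has context (more than one symbol) and |LHS| ≤ |RHS|
Classification: Type 1 (Context-Sensitive)


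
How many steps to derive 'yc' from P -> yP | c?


Derivation: P => yP => yc
Steps: 2


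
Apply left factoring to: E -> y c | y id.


Common prefix: 'y'
Factored: E -> y E', E' -> c | id


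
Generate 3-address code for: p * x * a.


Break into single-operator statements:
t1 = p * x
t2 = t1 * a


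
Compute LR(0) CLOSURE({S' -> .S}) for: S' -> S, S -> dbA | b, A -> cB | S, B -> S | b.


Start: S' -> .S
For each item with dot before a nonterminal B, add B -> .γ for every B-production
Closure: [S' -> .S, S -> .dbA, S -> .b]


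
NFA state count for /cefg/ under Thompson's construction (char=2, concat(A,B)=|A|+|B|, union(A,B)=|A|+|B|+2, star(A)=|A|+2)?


Syntax tree has 4 char leaf(s), 0 union(s), 0 star(s)
chars contribute 4×2 = 8; each union adds +2; each star adds +2
Total: 8 + 0 + 0 = 8 states


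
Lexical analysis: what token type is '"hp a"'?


Pattern: double-quoted sequence
Type: STRING_LITERAL


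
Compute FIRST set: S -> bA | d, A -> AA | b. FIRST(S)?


Per alternative of S: FIRST(bA) = {b}; FIRST(d) = {d}
FIRST(S) = {b, d}


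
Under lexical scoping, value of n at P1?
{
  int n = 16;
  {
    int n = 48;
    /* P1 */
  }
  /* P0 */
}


n declared in the same block as P1
n = 48


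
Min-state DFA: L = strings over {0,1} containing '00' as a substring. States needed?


KMP-style automaton: 2 progress states + 1 absorbing accept = 3
Minimal DFA: 3 states


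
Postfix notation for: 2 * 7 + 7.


Left to right (same or higher precedence on left)
Postfix: 2 7 * 7 +


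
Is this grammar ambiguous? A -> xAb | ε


balanced x^n…b^n: each string has a unique parse
Unambiguous


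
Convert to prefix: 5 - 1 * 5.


'*' binds tighter: tree is (- 5 (* 1 5))
Prefix: - 5 * 1 5


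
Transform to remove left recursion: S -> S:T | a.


Left-recursive alternatives: S:T; non-recursive: a
Introduce S': S -> aS', S' -> :TS' | ε


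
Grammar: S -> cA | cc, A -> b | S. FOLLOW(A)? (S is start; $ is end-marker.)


$ ∈ FOLLOW(S). For each A -> αBβ: add FIRST(β)\{ε} to FOLLOW(B); if β nullable, add FOLLOW(A).
FOLLOW(A) = {$}


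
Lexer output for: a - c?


Scan left to right, longest-match per lexeme
Tokens: ID(a), OP(-), ID(c)


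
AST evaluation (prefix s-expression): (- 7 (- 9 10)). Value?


Evaluate inner: (- 9 10) = -1
Evaluate root: (- 7 -1) = 8
Result: 8


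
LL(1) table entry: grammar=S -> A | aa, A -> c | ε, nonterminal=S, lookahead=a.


For [S, a]: 'a' ∈ FIRST(aa)
Entry: S -> aa


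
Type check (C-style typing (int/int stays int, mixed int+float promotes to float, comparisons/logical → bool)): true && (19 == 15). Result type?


Operand types: bool && bool
Rule: logical operators take bool operands and yield bool
Result type: bool


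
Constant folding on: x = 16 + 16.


16 + 16 = 32 at compile time
Optimized: x = 32


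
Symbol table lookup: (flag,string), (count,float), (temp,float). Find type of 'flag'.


Lookup 'flag' → type string


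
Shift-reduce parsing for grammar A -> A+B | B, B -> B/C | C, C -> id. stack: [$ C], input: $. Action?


'C' (not preceded by B/) is the handle for B -> C
Action: reduce (B -> C)


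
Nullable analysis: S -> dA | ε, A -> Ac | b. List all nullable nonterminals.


A nonterminal is nullable iff some alternative derives ε (directly, or every symbol in it is nullable)
Nullable: {S}


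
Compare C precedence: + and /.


'/' is multiplicative (level 10); '+' is additive (level 9)
Higher level binds tighter
'/' has higher precedence than '+'


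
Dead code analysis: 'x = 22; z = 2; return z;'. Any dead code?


x is assigned but never read
Dead: 'x = 22'


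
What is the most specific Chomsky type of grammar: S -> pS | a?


Right-linear: every RHS is a terminal or a terminal followed by one nonterminal
Classification: Type 3 (Regular)


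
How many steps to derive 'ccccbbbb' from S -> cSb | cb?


Derivation: S => cSb => ccSbb => cccSbbb => ccccbbbb
Steps: 4


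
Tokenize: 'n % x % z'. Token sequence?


Scan left to right, longest-match per lexeme
Tokens: ID(n), OP(%), ID(x), OP(%), ID(z)


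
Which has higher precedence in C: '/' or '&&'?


'/' is multiplicative (level 10); '&&' is logical AND (level 2)
Higher level binds tighter
'/' has higher precedence than '&&'


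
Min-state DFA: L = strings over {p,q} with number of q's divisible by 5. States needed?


Track (count of q) mod 5: states 0..4, accept at 0
Minimal DFA: 5 states


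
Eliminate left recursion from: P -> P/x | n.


Left-recursive alternatives: P/x; non-recursive: n
Introduce P': P -> nP', P' -> /xP' | ε


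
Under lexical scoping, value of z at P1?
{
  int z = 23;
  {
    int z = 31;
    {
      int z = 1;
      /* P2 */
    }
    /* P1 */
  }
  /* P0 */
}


z declared in the same block as P1
z = 31


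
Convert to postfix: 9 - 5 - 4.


Left to right (same or higher precedence on left)
Postfix: 9 5 - 4 -


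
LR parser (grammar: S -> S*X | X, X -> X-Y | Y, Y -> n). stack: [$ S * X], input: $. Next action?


handle 'S*X' on top; lookahead ∈ FOLLOW(S) = {*, $}
Action: reduce (S -> S*X)


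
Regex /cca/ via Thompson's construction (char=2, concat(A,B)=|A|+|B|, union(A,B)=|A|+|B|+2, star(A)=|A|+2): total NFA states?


Syntax tree has 3 char leaf(s), 0 union(s), 0 star(s)
chars contribute 3×2 = 6; each union adds +2; each star adds +2
Total: 6 + 0 + 0 = 6 states


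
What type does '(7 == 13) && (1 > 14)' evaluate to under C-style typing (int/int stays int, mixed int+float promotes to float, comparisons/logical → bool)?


Operand types: bool && bool
Rule: logical operators take bool operands and yield bool
Result type: bool


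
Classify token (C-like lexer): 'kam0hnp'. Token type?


Pattern: letter/underscore followed by alphanumerics, not a keyword
Type: IDENTIFIER


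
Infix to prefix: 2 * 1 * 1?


left-to-right (same/higher precedence on left): tree is (* (* 2 1) 1)
Prefix: * * 2 1 1


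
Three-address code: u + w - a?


Break into single-operator statements:
t1 = u + w
t2 = t1 - a


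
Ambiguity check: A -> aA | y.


right-linear, alternatives start with distinct terminals 'a' vs 'y': unique leftmost derivation
Unambiguous


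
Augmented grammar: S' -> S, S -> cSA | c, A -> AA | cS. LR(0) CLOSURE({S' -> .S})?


Start: S' -> .S
For each item with dot before a nonterminal B, add B -> .γ for every B-production
Closure: [S' -> .S, S -> .cSA, S -> .c]


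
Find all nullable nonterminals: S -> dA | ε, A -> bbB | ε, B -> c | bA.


A nonterminal is nullable iff some alternative derives ε (directly, or every symbol in it is nullable)
Nullable: {A, S}


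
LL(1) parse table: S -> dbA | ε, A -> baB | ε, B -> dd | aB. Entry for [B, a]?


For [B, a]: 'a' ∈ FIRST(aB)
Entry: B -> aB


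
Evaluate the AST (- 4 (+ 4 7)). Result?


Evaluate inner: (+ 4 7) = 11
Evaluate root: (- 4 11) = -7
Result: -7


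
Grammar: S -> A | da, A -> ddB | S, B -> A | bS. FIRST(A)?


Per alternative of A: FIRST(ddB) = {d}; FIRST(S) = {d}
FIRST(A) = {d}


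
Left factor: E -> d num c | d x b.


Common prefix: 'd'
Factored: E -> d E', E' -> num c | x b


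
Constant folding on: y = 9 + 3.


9 + 3 = 12 at compile time
Optimized: y = 12


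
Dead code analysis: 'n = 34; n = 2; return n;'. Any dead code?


first assignment to n is overwritten before any read
Dead: 'n = 34'


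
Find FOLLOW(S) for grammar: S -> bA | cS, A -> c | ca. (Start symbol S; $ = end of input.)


$ ∈ FOLLOW(S). For each A -> αBβ: add FIRST(β)\{ε} to FOLLOW(B); if β nullable, add FOLLOW(A).
FOLLOW(S) = {$}


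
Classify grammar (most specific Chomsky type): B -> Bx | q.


Left-linear: every RHS is a terminal or one nonterminal followed by a terminal
Classification: Type 3 (Regular)


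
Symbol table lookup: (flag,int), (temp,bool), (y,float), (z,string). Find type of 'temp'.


Lookup 'temp' → type bool


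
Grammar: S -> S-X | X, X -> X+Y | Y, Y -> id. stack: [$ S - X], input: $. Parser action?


handle 'S-X' on top; lookahead ∈ FOLLOW(S) = {-, $}
Action: reduce (S -> S-X)


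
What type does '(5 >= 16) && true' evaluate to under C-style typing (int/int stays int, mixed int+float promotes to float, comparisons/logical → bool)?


Operand types: bool && bool
Rule: logical operators take bool operands and yield bool
Result type: bool


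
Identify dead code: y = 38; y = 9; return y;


first assignment to y is overwritten before any read
Dead: 'y = 38'


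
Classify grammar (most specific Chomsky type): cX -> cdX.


LHS has context (more than one symbol) and |LHS| ≤ |RHS|
Classification: Type 1 (Context-Sensitive)


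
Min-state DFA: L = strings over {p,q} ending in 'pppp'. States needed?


Track the longest suffix of input matching a prefix of 'pppp': 5 classes (prefixes of length 0..4)
Minimal DFA: 5 states


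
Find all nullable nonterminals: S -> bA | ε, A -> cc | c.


A nonterminal is nullable iff some alternative derives ε (directly, or every symbol in it is nullable)
Nullable: {S}


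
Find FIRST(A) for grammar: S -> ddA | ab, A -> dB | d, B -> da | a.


Per alternative of A: FIRST(dB) = {d}; FIRST(d) = {d}
FIRST(A) = {d}


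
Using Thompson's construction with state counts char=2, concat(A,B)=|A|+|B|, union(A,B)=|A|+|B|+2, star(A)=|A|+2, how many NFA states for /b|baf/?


Syntax tree has 4 char leaf(s), 1 union(s), 0 star(s)
chars contribute 4×2 = 8; each union adds +2; each star adds +2
Total: 8 + 2 + 0 = 10 states


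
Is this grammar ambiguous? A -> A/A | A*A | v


'v/v*v' has two parse trees (no precedence encoded between / and *)
Ambiguous


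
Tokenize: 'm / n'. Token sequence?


Scan left to right, longest-match per lexeme
Tokens: ID(m), OP(/), ID(n)


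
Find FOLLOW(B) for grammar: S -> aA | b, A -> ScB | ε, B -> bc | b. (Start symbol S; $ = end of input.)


$ ∈ FOLLOW(S). For each A -> αBβ: add FIRST(β)\{ε} to FOLLOW(B); if β nullable, add FOLLOW(A).
FOLLOW(B) = {$, c}


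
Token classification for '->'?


Pattern: operator symbol
Type: OPERATOR


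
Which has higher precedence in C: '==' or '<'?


'<' is relational (level 7); '==' is equality (level 6)
Higher level binds tighter
'<' has higher precedence than '=='


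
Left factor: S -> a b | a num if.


Common prefix: 'a'
Factored: S -> a S', S' -> b | num if


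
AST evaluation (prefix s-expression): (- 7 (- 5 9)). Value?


Evaluate inner: (- 5 9) = -4
Evaluate root: (- 7 -4) = 11
Result: 11


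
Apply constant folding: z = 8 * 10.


8 * 10 = 80 at compile time
Optimized: z = 80


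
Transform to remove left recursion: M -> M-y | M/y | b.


Left-recursive alternatives: M-y, M/y; non-recursive: b
Introduce M': M -> bM', M' -> -yM' | /yM' | ε


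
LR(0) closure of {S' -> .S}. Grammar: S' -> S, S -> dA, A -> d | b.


Start: S' -> .S
For each item with dot before a nonterminal B, add B -> .γ for every B-production
Closure: [S' -> .S, S -> .dA]


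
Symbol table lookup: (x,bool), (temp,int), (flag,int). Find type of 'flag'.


Lookup 'flag' → type int


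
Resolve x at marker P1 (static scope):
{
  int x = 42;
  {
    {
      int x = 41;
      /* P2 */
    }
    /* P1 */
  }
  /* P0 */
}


P1's block does not declare x; resolves to the enclosing declaration at depth 0
x = 42


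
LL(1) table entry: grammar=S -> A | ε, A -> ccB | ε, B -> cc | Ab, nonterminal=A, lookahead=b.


For [A, b]: ε is nullable and 'b' ∈ FOLLOW(A)
Entry: A -> ε


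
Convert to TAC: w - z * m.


Break into single-operator statements:
t1 = z * m
t2 = w - t1


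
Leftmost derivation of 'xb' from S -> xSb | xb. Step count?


Derivation: S => xb
Steps: 1


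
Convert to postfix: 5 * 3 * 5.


Left to right (same or higher precedence on left)
Postfix: 5 3 * 5 *


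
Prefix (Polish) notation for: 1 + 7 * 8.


'*' binds tighter: tree is (+ 1 (* 7 8))
Prefix: + 1 * 7 8


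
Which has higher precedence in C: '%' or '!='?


'%' is multiplicative (level 10); '!=' is equality (level 6)
Higher level binds tighter
'%' has higher precedence than '!='


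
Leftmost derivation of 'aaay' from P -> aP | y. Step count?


Derivation: P => aP => aaP => aaaP => aaay
Steps: 4


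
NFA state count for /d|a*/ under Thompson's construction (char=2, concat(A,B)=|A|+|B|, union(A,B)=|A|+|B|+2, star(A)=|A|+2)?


Syntax tree has 2 char leaf(s), 1 union(s), 1 star(s)
chars contribute 2×2 = 4; each union adds +2; each star adds +2
Total: 4 + 2 + 2 = 8 states


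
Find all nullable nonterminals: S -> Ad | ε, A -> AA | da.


A nonterminal is nullable iff some alternative derives ε (directly, or every symbol in it is nullable)
Nullable: {S}


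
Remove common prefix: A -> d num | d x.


Common prefix: 'd'
Factored: A -> d A', A' -> num | x


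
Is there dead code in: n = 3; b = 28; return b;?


n is assigned but never read
Dead: 'n = 3'


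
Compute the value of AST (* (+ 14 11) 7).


Evaluate inner: (+ 14 11) = 25
Evaluate root: (* 25 7) = 175
Result: 175


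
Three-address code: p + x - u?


Break into single-operator statements:
t1 = p + x
t2 = t1 - u


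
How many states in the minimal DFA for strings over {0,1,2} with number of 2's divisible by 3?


Track (count of 2) mod 3: states 0..2, accept at 0
Minimal DFA: 3 states


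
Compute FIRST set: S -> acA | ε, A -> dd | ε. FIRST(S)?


Per alternative of S: FIRST(acA) = {a}; FIRST(ε) = {ε}
FIRST(S) = {a, ε}


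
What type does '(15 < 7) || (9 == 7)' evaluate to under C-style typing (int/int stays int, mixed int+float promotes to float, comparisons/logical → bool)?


Operand types: bool || bool
Rule: logical operators take bool operands and yield bool
Result type: bool


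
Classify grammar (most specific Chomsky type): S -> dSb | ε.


Single nonterminal LHS, but d^n b^n is not regular
Classification: Type 2 (Context-Free)


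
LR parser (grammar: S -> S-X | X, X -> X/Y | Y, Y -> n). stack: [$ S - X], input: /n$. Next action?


'/' can extend X; shift to build X -> X/Y
Action: shift


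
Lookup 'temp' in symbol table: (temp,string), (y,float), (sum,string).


Lookup 'temp' → type string


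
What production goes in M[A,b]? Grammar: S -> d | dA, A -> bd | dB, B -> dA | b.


For [A, b]: 'b' ∈ FIRST(bd)
Entry: A -> bd


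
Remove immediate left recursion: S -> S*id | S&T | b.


Left-recursive alternatives: S*id, S&T; non-recursive: b
Introduce S': S -> bS', S' -> *idS' | &TS' | ε


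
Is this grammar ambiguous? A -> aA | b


right-linear, alternatives start with distinct terminals 'a' vs 'b': unique leftmost derivation
Unambiguous


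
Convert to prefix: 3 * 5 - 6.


left-to-right (same/higher precedence on left): tree is (- (* 3 5) 6)
Prefix: - * 3 5 6


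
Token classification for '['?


Pattern: delimiter/punctuation
Type: PUNCTUATION


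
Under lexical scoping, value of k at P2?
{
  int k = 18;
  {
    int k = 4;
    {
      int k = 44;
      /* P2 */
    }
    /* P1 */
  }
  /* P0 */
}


k declared in the same block as P2
k = 44


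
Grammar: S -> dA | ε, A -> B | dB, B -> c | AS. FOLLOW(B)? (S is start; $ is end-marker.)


$ ∈ FOLLOW(S). For each A -> αBβ: add FIRST(β)\{ε} to FOLLOW(B); if β nullable, add FOLLOW(A).
FOLLOW(B) = {$, d}


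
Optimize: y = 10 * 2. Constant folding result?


10 * 2 = 20 at compile time
Optimized: y = 20


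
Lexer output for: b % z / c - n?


Scan left to right, longest-match per lexeme
Tokens: ID(b), OP(%), ID(z), OP(/), ID(c), OP(-), ID(n)


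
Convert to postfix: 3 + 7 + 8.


Left to right (same or higher precedence on left)
Postfix: 3 7 + 8 +


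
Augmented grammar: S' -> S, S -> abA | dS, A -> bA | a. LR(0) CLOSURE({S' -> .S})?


Start: S' -> .S
For each item with dot before a nonterminal B, add B -> .γ for every B-production
Closure: [S' -> .S, S -> .abA, S -> .dS]


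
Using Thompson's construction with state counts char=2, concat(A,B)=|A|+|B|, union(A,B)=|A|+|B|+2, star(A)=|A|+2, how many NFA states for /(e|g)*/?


Syntax tree has 2 char leaf(s), 1 union(s), 1 star(s)
chars contribute 2×2 = 4; each union adds +2; each star adds +2
Total: 4 + 2 + 2 = 8 states


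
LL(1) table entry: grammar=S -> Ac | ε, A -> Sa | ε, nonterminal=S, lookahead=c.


For [S, c]: 'c' ∈ FIRST(Ac)
Entry: S -> Ac


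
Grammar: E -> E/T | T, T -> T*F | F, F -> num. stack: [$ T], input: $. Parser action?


lookahead ∉ {*} so T won't extend; reduce E -> T
Action: reduce (E -> T)


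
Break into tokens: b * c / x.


Scan left to right, longest-match per lexeme
Tokens: ID(b), OP(*), ID(c), OP(/), ID(x)


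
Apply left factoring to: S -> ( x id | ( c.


Common prefix: '('
Factored: S -> ( S', S' -> x id | c


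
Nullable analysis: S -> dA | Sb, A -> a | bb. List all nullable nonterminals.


A nonterminal is nullable iff some alternative derives ε (directly, or every symbol in it is nullable)
Nullable: {}


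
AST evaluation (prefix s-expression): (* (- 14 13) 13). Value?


Evaluate inner: (- 14 13) = 1
Evaluate root: (* 1 13) = 13
Result: 13


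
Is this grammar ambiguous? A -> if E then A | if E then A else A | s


dangling else: 'if E then if E then s else s' parses two ways
Ambiguous


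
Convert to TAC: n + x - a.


Break into single-operator statements:
t1 = n + x
t2 = t1 - a


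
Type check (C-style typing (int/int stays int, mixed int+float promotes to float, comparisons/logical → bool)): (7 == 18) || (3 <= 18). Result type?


Operand types: bool || bool
Rule: logical operators take bool operands and yield bool
Result type: bool


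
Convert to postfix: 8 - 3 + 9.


Left to right (same or higher precedence on left)
Postfix: 8 3 - 9 +


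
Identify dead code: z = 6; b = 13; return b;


z is assigned but never read
Dead: 'z = 6'


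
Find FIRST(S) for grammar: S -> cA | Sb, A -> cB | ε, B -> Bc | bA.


Per alternative of S: FIRST(cA) = {c}; FIRST(Sb) = {c}
FIRST(S) = {c}


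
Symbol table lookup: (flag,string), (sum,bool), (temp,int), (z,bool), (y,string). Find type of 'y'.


Lookup 'y' → type string


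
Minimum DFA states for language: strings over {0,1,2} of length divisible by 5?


Track length mod 5: states 0..4, accept at 0
Minimal DFA: 5 states


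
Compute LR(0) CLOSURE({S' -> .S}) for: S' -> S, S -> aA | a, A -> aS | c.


Start: S' -> .S
For each item with dot before a nonterminal B, add B -> .γ for every B-production
Closure: [S' -> .S, S -> .aA, S -> .a]


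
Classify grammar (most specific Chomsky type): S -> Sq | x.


Left-linear: every RHS is a terminal or one nonterminal followed by a terminal
Classification: Type 3 (Regular)


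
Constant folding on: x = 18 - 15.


18 - 15 = 3 at compile time
Optimized: x = 3


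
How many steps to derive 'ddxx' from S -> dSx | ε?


Derivation: S => dSx => ddSxx => ddxx
Steps: 3


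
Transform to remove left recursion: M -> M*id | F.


Left-recursive alternatives: M*id; non-recursive: F
Introduce M': M -> FM', M' -> *idM' | ε


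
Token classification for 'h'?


Pattern: letter/underscore followed by alphanumerics, not a keyword
Type: IDENTIFIER


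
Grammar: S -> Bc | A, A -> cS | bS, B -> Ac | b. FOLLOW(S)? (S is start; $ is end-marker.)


$ ∈ FOLLOW(S). For each A -> αBβ: add FIRST(β)\{ε} to FOLLOW(B); if β nullable, add FOLLOW(A).
FOLLOW(S) = {$, c}


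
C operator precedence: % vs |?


'%' is multiplicative (level 10); '|' is bitwise OR (level 3)
Higher level binds tighter
'%' has higher precedence than '|'


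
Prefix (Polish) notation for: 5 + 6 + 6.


left-to-right (same/higher precedence on left): tree is (+ (+ 5 6) 6)
Prefix: + + 5 6 6


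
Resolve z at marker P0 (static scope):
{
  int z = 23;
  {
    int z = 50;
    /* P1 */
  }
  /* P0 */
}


z declared in the same block as P0
z = 23


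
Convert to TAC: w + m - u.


Break into single-operator statements:
t1 = w + m
t2 = t1 - u


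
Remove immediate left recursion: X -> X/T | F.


Left-recursive alternatives: X/T; non-recursive: F
Introduce X': X -> FX', X' -> /TX' | ε


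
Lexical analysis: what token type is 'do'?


Pattern: reserved word
Type: KEYWORD


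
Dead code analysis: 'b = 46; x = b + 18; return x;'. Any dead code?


b is read by x's definition; x is returned
No dead code


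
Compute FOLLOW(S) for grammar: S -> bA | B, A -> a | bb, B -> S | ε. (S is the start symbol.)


$ ∈ FOLLOW(S). For each A -> αBβ: add FIRST(β)\{ε} to FOLLOW(B); if β nullable, add FOLLOW(A).
FOLLOW(S) = {$}


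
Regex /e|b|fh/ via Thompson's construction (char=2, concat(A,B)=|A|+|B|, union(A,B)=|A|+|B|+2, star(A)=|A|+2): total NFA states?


Syntax tree has 4 char leaf(s), 2 union(s), 0 star(s)
chars contribute 4×2 = 8; each union adds +2; each star adds +2
Total: 8 + 4 + 0 = 12 states


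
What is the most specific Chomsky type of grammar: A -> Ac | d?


Left-linear: every RHS is a terminal or one nonterminal followed by a terminal
Classification: Type 3 (Regular)


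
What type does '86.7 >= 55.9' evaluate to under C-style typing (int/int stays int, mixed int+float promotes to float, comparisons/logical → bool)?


Operand types: float >= float
Rule: comparison yields bool
Result type: bool


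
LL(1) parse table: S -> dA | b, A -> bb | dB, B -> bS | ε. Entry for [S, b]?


For [S, b]: 'b' ∈ FIRST(b)
Entry: S -> b


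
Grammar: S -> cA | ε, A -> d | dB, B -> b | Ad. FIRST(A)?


Per alternative of A: FIRST(d) = {d}; FIRST(dB) = {d}
FIRST(A) = {d}


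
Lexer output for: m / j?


Scan left to right, longest-match per lexeme
Tokens: ID(m), OP(/), ID(j)


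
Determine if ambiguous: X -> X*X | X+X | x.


'x*x+x' has two parse trees (no precedence encoded between * and +)
Ambiguous


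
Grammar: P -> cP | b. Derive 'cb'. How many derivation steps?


Derivation: P => cP => cb
Steps: 2


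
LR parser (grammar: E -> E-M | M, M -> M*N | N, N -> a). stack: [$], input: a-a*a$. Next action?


no handle on stack; shift 'a'
Action: shift


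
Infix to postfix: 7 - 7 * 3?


* has higher precedence, evaluate 7*3 first
Postfix: 7 7 3 * -


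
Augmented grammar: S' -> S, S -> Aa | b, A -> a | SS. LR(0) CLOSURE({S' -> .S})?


Start: S' -> .S
For each item with dot before a nonterminal B, add B -> .γ for every B-production
Closure: [S' -> .S, S -> .Aa, S -> .b, A -> .a, A -> .SS]


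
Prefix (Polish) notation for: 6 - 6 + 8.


left-to-right (same/higher precedence on left): tree is (+ (- 6 6) 8)
Prefix: + - 6 6 8


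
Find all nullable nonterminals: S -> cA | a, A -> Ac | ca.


A nonterminal is nullable iff some alternative derives ε (directly, or every symbol in it is nullable)
Nullable: {}


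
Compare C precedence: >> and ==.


'>>' is shift (level 8); '==' is equality (level 6)
Higher level binds tighter
'>>' has higher precedence than '=='


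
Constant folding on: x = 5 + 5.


5 + 5 = 10 at compile time
Optimized: x = 10


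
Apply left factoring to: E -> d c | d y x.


Common prefix: 'd'
Factored: E -> d E', E' -> c | y x


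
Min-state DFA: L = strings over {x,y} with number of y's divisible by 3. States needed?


Track (count of y) mod 3: states 0..2, accept at 0
Minimal DFA: 3 states


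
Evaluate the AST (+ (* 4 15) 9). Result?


Evaluate inner: (* 4 15) = 60
Evaluate root: (+ 60 9) = 69
Result: 69


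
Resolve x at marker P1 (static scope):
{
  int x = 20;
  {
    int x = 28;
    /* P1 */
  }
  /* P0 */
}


x declared in the same block as P1
x = 28


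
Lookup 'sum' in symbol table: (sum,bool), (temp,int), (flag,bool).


Lookup 'sum' → type bool


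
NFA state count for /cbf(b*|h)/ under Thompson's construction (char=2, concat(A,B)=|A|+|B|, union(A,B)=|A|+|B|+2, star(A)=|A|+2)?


Syntax tree has 5 char leaf(s), 1 union(s), 1 star(s)
chars contribute 5×2 = 10; each union adds +2; each star adds +2
Total: 10 + 2 + 2 = 14 states


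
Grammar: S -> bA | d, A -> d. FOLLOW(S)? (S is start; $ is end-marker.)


$ ∈ FOLLOW(S). For each A -> αBβ: add FIRST(β)\{ε} to FOLLOW(B); if β nullable, add FOLLOW(A).
FOLLOW(S) = {$}


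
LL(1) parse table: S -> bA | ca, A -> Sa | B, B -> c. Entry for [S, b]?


For [S, b]: 'b' ∈ FIRST(bA)
Entry: S -> bA


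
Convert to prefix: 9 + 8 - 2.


left-to-right (same/higher precedence on left): tree is (- (+ 9 8) 2)
Prefix: - + 9 8 2


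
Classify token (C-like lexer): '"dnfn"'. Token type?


Pattern: double-quoted sequence
Type: STRING_LITERAL


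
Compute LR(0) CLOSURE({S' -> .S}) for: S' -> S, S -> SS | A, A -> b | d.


Start: S' -> .S
For each item with dot before a nonterminal B, add B -> .γ for every B-production
Closure: [S' -> .S, S -> .SS, S -> .A, A -> .b, A -> .d]


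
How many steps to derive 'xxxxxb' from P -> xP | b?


Derivation: P => xP => xxP => xxxP => xxxxP => xxxxxP => xxxxxb
Steps: 6


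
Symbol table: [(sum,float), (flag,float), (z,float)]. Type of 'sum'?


Lookup 'sum' → type float


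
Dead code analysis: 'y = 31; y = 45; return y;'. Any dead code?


first assignment to y is overwritten before any read
Dead: 'y = 31'


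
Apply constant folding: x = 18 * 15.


18 * 15 = 270 at compile time
Optimized: x = 270


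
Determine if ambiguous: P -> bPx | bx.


balanced b^n…x^n: each string has a unique parse
Unambiguous


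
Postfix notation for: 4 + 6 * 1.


* has higher precedence, evaluate 6*1 first
Postfix: 4 6 1 * +


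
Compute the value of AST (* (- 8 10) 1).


Evaluate inner: (- 8 10) = -2
Evaluate root: (* -2 1) = -2
Result: -2


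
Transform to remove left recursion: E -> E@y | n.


Left-recursive alternatives: E@y; non-recursive: n
Introduce E': E -> nE', E' -> @yE' | ε


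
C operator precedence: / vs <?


'/' is multiplicative (level 10); '<' is relational (level 7)
Higher level binds tighter
'/' has higher precedence than '<'


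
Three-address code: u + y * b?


Break into single-operator statements:
t1 = y * b
t2 = u + t1


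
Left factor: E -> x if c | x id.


Common prefix: 'x'
Factored: E -> x E', E' -> if c | id


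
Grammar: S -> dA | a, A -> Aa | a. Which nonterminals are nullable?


A nonterminal is nullable iff some alternative derives ε (directly, or every symbol in it is nullable)
Nullable: {}


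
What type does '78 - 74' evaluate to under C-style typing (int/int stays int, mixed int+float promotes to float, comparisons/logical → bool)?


Operand types: int - int
Rule: mixed int/float promotes to float; int/int stays int
Result type: int


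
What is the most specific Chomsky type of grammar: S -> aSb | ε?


Single nonterminal LHS, but a^n b^n is not regular
Classification: Type 2 (Context-Free)


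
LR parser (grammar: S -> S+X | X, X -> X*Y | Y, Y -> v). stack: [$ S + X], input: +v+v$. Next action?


handle 'S+X' on top; lookahead ∈ FOLLOW(S) = {+, $}
Action: reduce (S -> S+X)


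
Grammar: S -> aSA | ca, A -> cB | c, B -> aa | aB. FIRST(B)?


Per alternative of B: FIRST(aa) = {a}; FIRST(aB) = {a}
FIRST(B) = {a}


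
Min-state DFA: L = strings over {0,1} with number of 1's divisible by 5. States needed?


Track (count of 1) mod 5: states 0..4, accept at 0
Minimal DFA: 5 states


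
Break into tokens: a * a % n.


Scan left to right, longest-match per lexeme
Tokens: ID(a), OP(*), ID(a), OP(%), ID(n)


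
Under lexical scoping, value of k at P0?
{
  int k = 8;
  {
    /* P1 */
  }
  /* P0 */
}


k declared in the same block as P0
k = 8


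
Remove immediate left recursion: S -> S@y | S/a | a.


Left-recursive alternatives: S@y, S/a; non-recursive: a
Introduce S': S -> aS', S' -> @yS' | /aS' | ε


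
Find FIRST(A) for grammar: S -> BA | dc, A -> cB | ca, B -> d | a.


Per alternative of A: FIRST(cB) = {c}; FIRST(ca) = {c}
FIRST(A) = {c}


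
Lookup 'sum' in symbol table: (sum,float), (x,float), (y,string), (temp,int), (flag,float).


Lookup 'sum' → type float


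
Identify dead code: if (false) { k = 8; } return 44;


condition is constant false, so the whole block is unreachable
Dead: 'if (false) { k = 8; }'


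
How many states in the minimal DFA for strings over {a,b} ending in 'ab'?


Track the longest suffix of input matching a prefix of 'ab': 3 classes (prefixes of length 0..2)
Minimal DFA: 3 states


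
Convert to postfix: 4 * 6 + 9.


Left to right (same or higher precedence on left)
Postfix: 4 6 * 9 +


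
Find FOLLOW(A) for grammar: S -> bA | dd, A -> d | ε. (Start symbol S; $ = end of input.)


$ ∈ FOLLOW(S). For each A -> αBβ: add FIRST(β)\{ε} to FOLLOW(B); if β nullable, add FOLLOW(A).
FOLLOW(A) = {$}


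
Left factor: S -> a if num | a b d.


Common prefix: 'a'
Factored: S -> a S', S' -> if num | b d


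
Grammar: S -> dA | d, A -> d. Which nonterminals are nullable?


A nonterminal is nullable iff some alternative derives ε (directly, or every symbol in it is nullable)
Nullable: {}


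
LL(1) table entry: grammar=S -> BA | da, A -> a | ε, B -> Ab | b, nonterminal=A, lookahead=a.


For [A, a]: 'a' ∈ FIRST(a)
Entry: A -> a


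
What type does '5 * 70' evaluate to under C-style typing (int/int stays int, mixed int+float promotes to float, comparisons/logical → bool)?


Operand types: int * int
Rule: mixed int/float promotes to float; int/int stays int
Result type: int


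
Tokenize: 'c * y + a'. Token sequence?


Scan left to right, longest-match per lexeme
Tokens: ID(c), OP(*), ID(y), OP(+), ID(a)


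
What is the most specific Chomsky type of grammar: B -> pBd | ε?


Single nonterminal LHS, but p^n d^n is not regular
Classification: Type 2 (Context-Free)


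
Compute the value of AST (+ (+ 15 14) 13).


Evaluate inner: (+ 15 14) = 29
Evaluate root: (+ 29 13) = 42
Result: 42


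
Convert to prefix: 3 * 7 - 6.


left-to-right (same/higher precedence on left): tree is (- (* 3 7) 6)
Prefix: - * 3 7 6


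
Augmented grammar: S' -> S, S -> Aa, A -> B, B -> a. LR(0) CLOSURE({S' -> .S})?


Start: S' -> .S
For each item with dot before a nonterminal B, add B -> .γ for every B-production
Closure: [S' -> .S, S -> .Aa, A -> .B, B -> .a]


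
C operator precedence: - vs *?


'*' is multiplicative (level 10); '-' is additive (level 9)
Higher level binds tighter
'*' has higher precedence than '-'


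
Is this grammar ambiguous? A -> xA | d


right-linear, alternatives start with distinct terminals 'x' vs 'd': unique leftmost derivation
Unambiguous


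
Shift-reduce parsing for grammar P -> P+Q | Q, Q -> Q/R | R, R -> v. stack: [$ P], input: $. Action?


start symbol P on stack, input exhausted
Action: accept


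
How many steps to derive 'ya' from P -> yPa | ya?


Derivation: P => ya
Steps: 1


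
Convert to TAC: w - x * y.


Break into single-operator statements:
t1 = x * y
t2 = w - t1


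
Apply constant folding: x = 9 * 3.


9 * 3 = 27 at compile time
Optimized: x = 27


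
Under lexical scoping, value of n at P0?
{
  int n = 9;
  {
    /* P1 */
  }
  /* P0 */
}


n declared in the same block as P0
n = 9


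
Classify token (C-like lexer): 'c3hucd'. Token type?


Pattern: letter/underscore followed by alphanumerics, not a keyword
Type: IDENTIFIER


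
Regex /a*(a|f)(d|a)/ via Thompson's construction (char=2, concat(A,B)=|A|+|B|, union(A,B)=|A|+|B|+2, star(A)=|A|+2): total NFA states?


Syntax tree has 5 char leaf(s), 2 union(s), 1 star(s)
chars contribute 5×2 = 10; each union adds +2; each star adds +2
Total: 10 + 4 + 2 = 16 states


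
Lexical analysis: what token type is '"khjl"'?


Pattern: double-quoted sequence
Type: STRING_LITERAL


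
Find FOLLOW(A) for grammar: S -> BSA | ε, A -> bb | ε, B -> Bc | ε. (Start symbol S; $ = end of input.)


$ ∈ FOLLOW(S). For each A -> αBβ: add FIRST(β)\{ε} to FOLLOW(B); if β nullable, add FOLLOW(A).
FOLLOW(A) = {$, b}


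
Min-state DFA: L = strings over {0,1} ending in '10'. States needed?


Track the longest suffix of input matching a prefix of '10': 3 classes (prefixes of length 0..2)
Minimal DFA: 3 states


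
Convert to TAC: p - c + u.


Break into single-operator statements:
t1 = p - c
t2 = t1 + u


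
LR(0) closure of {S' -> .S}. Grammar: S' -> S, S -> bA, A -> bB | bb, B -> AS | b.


Start: S' -> .S
For each item with dot before a nonterminal B, add B -> .γ for every B-production
Closure: [S' -> .S, S -> .bA]


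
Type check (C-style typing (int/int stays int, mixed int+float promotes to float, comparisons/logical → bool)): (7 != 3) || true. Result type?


Operand types: bool || bool
Rule: logical operators take bool operands and yield bool
Result type: bool


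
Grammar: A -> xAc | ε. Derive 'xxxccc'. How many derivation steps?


Derivation: A => xAc => xxAcc => xxxAccc => xxxccc
Steps: 4


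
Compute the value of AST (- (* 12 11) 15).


Evaluate inner: (* 12 11) = 132
Evaluate root: (- 132 15) = 117
Result: 117


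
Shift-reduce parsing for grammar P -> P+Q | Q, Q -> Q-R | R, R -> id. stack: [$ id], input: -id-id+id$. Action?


'id' on top is the handle for R -> id
Action: reduce (R -> id)


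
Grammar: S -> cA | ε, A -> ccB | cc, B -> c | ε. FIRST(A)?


Per alternative of A: FIRST(ccB) = {c}; FIRST(cc) = {c}
FIRST(A) = {c}


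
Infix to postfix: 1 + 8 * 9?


* has higher precedence, evaluate 8*9 first
Postfix: 1 8 9 * +


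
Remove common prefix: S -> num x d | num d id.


Common prefix: 'num'
Factored: S -> num S', S' -> x d | d id


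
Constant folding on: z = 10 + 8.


10 + 8 = 18 at compile time
Optimized: z = 18


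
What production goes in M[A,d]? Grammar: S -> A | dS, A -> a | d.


For [A, d]: 'd' ∈ FIRST(d)
Entry: A -> d


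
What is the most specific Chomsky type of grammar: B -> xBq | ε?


Single nonterminal LHS, but x^n q^n is not regular
Classification: Type 2 (Context-Free)


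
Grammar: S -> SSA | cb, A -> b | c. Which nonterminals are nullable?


A nonterminal is nullable iff some alternative derives ε (directly, or every symbol in it is nullable)
Nullable: {}


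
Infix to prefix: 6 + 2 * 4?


'*' binds tighter: tree is (+ 6 (* 2 4))
Prefix: + 6 * 2 4


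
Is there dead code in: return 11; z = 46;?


statement follows a return and is unreachable
Dead: 'z = 46'


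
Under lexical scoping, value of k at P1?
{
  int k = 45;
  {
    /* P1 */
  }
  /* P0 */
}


P1's block does not declare k; resolves to the enclosing declaration at depth 0
k = 45


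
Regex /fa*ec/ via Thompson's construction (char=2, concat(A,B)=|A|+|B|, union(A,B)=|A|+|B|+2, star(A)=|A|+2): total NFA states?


Syntax tree has 4 char leaf(s), 0 union(s), 1 star(s)
chars contribute 4×2 = 8; each union adds +2; each star adds +2
Total: 8 + 0 + 2 = 10 states


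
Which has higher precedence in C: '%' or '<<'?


'%' is multiplicative (level 10); '<<' is shift (level 8)
Higher level binds tighter
'%' has higher precedence than '<<'


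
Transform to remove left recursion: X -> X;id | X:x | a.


Left-recursive alternatives: X;id, X:x; non-recursive: a
Introduce X': X -> aX', X' -> ;idX' | :xX' | ε


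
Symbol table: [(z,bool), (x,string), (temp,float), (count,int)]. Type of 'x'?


Lookup 'x' → type string


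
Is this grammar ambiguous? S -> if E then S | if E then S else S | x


dangling else: 'if E then if E then x else x' parses two ways
Ambiguous


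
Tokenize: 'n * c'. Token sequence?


Scan left to right, longest-match per lexeme
Tokens: ID(n), OP(*), ID(c)


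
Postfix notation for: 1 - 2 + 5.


Left to right (same or higher precedence on left)
Postfix: 1 2 - 5 +


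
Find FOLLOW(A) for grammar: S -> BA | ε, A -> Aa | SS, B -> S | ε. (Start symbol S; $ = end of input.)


$ ∈ FOLLOW(S). For each A -> αBβ: add FIRST(β)\{ε} to FOLLOW(B); if β nullable, add FOLLOW(A).
FOLLOW(A) = {$, a}


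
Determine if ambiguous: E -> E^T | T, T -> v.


precedence layered via separate nonterminal T: deterministic
Unambiguous


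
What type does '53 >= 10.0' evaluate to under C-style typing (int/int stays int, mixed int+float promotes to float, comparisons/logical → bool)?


Operand types: int >= float
Rule: comparison yields bool
Result type: bool


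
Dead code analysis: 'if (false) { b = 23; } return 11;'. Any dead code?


condition is constant false, so the whole block is unreachable
Dead: 'if (false) { b = 23; }'


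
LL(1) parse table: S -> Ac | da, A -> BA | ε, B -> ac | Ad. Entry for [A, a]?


For [A, a]: 'a' ∈ FIRST(BA)
Entry: A -> BA


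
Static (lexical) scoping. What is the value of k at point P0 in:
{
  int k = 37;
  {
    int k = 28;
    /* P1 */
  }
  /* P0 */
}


k declared in the same block as P0
k = 37
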